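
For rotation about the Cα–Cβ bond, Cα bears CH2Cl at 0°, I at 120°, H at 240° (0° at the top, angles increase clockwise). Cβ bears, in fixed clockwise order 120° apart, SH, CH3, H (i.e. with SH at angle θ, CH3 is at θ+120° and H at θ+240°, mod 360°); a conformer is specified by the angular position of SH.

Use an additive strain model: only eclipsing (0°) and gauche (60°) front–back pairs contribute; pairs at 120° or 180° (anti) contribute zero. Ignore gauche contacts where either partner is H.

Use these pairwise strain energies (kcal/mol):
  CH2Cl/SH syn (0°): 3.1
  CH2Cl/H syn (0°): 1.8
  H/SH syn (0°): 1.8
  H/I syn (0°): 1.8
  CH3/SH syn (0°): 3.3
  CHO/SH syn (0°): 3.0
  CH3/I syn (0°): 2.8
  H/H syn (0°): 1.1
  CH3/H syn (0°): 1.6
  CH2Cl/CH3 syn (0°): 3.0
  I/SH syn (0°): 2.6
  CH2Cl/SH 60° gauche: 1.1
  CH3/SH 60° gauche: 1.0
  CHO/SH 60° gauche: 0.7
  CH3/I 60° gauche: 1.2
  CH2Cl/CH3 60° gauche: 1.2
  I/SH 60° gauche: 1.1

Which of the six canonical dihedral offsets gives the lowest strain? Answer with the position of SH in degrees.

SH at 0° (eclipsed): CH2Cl(0°)/SH(0°) eclipsed 3.1; I(120°)/CH3(120°) eclipsed 2.8; H(240°)/H(240°) eclipsed 1.1 → 7.0 kcal/mol.
SH at 60° (staggered): CH2Cl(0°)/SH(60°) gauche 1.1; I(120°)/SH(60°) gauche 1.1; I(120°)/CH3(180°) gauche 1.2 → 3.4 kcal/mol.
SH at 120° (eclipsed): CH2Cl(0°)/H(0°) eclipsed 1.8; I(120°)/SH(120°) eclipsed 2.6; H(240°)/CH3(240°) eclipsed 1.6 → 6.0 kcal/mol.
SH at 180° (staggered): CH2Cl(0°)/CH3(300°) gauche 1.2; I(120°)/SH(180°) gauche 1.1 → 2.3 kcal/mol.
SH at 240° (eclipsed): CH2Cl(0°)/CH3(0°) eclipsed 3.0; I(120°)/H(120°) eclipsed 1.8; H(240°)/SH(240°) eclipsed 1.8 → 6.6 kcal/mol.
SH at 300° (staggered): CH2Cl(0°)/SH(300°) gauche 1.1; CH2Cl(0°)/CH3(60°) gauche 1.2; I(120°)/CH3(60°) gauche 1.2 → 3.5 kcal/mol.
The minimum (2.3 kcal/mol) occurs with SH at 180°.

180°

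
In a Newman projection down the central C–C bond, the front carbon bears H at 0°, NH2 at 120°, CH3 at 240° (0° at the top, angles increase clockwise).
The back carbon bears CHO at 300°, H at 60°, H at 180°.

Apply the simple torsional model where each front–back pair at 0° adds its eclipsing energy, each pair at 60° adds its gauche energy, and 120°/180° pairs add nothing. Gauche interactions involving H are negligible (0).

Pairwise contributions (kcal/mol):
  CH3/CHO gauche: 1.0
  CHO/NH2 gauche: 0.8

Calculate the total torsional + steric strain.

1.0 kcal/mol

This conformer (staggered): CH3(240°)/CHO(300°) gauche 1.0 → 1.0 kcal/mol.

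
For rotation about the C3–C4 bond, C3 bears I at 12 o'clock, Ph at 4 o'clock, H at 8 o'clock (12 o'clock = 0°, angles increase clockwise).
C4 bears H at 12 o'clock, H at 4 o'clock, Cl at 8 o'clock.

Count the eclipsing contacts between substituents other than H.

0

Every eclipsing pair involves H, so the count is 0.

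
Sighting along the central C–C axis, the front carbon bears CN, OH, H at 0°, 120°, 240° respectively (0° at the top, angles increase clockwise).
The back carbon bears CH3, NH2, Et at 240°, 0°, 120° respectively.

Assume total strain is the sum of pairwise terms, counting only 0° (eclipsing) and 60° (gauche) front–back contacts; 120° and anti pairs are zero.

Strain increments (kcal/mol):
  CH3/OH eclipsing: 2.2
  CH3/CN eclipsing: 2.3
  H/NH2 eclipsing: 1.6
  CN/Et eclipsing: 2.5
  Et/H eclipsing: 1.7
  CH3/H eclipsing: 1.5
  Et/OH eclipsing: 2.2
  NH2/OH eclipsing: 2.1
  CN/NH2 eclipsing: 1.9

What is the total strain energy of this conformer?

5.6 kcal/mol

This conformer (eclipsed): CN–NH2 eclipsed, OH–Et eclipsed, H–CH3 eclipsed; 1.9 + 2.2 + 1.5 = 5.6 kcal/mol.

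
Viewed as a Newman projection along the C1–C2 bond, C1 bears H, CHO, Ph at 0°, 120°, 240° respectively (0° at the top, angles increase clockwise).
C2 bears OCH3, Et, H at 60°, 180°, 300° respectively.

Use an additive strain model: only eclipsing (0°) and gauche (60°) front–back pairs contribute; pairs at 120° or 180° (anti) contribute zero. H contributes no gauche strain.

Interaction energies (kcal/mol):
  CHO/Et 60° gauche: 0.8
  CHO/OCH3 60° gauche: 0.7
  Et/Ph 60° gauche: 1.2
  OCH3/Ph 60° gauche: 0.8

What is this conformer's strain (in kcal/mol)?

2.7 kcal/mol

This conformer is staggered. CHO at 120° is gauche with OCH3 at 60° (0.7); CHO at 120° is gauche with Et at 180° (0.8); Ph at 240° is gauche with Et at 180° (1.2). Total 2.7 kcal/mol.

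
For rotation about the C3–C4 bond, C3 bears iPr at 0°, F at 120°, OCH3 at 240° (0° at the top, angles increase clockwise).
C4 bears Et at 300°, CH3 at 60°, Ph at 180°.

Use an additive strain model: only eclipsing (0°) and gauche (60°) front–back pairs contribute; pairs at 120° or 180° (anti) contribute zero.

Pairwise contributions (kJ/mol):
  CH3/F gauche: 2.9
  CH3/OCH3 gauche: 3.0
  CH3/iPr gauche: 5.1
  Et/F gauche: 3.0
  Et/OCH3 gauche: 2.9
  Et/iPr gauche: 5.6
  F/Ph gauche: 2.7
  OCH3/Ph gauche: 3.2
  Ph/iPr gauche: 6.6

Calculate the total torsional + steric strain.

This conformer is staggered. iPr at 0° is gauche with Et at 300° (5.6); iPr at 0° is gauche with CH3 at 60° (5.1); F at 120° is gauche with CH3 at 60° (2.9); F at 120° is gauche with Ph at 180° (2.7); OCH3 at 240° is gauche with Et at 300° (2.9); OCH3 at 240° is gauche with Ph at 180° (3.2). Total 22.4 kJ/mol.

22.4 kJ/mol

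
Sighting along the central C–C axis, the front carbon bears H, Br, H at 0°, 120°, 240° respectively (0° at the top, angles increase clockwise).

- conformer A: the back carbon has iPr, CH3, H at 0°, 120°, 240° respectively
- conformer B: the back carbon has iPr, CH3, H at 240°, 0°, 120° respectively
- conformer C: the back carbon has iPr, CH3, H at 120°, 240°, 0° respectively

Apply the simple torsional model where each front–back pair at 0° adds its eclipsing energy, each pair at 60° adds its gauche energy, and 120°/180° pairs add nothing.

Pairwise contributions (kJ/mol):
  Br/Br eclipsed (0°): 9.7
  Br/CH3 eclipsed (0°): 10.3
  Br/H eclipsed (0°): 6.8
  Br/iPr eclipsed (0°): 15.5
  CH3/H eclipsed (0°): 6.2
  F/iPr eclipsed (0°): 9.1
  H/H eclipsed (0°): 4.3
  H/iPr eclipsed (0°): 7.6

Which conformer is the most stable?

A is eclipsed. H at 0° is eclipsed with iPr at 0° (7.6); Br at 120° is eclipsed with CH3 at 120° (10.3); H at 240° is eclipsed with H at 240° (4.3). Total 22.2 kJ/mol.
B is eclipsed. H at 0° is eclipsed with CH3 at 0° (6.2); Br at 120° is eclipsed with H at 120° (6.8); H at 240° is eclipsed with iPr at 240° (7.6). Total 20.6 kJ/mol.
C is eclipsed. H at 0° is eclipsed with H at 0° (4.3); Br at 120° is eclipsed with iPr at 120° (15.5); H at 240° is eclipsed with CH3 at 240° (6.2). Total 26.0 kJ/mol.
B has the lowest total (20.6 kJ/mol).

B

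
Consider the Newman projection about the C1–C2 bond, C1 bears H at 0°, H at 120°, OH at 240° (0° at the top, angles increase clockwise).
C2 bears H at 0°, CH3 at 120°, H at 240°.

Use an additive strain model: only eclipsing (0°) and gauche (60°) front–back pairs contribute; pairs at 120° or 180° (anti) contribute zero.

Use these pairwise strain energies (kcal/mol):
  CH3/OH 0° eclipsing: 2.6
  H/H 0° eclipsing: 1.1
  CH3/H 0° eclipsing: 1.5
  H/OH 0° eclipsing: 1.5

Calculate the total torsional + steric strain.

This conformer (eclipsed): H–H eclipsed, H–CH3 eclipsed, OH–H eclipsed; 1.1 + 1.5 + 1.5 = 4.1 kcal/mol.

4.1 kcal/mol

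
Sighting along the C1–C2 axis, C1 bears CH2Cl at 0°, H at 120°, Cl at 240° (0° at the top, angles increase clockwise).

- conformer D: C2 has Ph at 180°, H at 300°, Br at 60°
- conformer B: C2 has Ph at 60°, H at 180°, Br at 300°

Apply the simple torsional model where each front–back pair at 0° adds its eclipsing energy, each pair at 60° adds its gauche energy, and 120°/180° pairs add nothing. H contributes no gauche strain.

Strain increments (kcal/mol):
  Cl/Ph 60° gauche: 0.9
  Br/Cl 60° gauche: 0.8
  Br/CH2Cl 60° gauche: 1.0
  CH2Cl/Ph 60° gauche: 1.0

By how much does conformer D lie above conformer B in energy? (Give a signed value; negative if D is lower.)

-0.9 kcal/mol

D (staggered): CH2Cl–Br gauche, Cl–Ph gauche; 1.0 + 0.9 = 1.9 kcal/mol.
B (staggered): CH2Cl–Ph gauche, CH2Cl–Br gauche, Cl–Br gauche; 1.0 + 1.0 + 0.8 = 2.8 kcal/mol.
E(D) − E(B) = 1.9 − 2.8 = -0.9 kcal/mol.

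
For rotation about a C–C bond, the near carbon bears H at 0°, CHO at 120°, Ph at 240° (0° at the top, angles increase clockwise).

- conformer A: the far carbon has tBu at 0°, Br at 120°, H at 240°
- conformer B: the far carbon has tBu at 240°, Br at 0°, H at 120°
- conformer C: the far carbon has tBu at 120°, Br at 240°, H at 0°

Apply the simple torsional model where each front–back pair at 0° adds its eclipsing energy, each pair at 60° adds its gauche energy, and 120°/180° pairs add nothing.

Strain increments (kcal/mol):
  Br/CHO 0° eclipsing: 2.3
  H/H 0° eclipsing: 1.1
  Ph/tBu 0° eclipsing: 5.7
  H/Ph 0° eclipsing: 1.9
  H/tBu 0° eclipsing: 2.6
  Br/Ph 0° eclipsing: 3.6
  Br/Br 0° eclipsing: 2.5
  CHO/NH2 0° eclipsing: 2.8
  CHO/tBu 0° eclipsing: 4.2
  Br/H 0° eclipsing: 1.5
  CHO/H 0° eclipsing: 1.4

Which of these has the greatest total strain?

A is eclipsed. H at 0° is eclipsed with tBu at 0° (2.6); CHO at 120° is eclipsed with Br at 120° (2.3); Ph at 240° is eclipsed with H at 240° (1.9). Total 6.8 kcal/mol.
B is eclipsed. H at 0° is eclipsed with Br at 0° (1.5); CHO at 120° is eclipsed with H at 120° (1.4); Ph at 240° is eclipsed with tBu at 240° (5.7). Total 8.6 kcal/mol.
C is eclipsed. H at 0° is eclipsed with H at 0° (1.1); CHO at 120° is eclipsed with tBu at 120° (4.2); Ph at 240° is eclipsed with Br at 240° (3.6). Total 8.9 kcal/mol.
C has the highest total (8.9 kcal/mol).

C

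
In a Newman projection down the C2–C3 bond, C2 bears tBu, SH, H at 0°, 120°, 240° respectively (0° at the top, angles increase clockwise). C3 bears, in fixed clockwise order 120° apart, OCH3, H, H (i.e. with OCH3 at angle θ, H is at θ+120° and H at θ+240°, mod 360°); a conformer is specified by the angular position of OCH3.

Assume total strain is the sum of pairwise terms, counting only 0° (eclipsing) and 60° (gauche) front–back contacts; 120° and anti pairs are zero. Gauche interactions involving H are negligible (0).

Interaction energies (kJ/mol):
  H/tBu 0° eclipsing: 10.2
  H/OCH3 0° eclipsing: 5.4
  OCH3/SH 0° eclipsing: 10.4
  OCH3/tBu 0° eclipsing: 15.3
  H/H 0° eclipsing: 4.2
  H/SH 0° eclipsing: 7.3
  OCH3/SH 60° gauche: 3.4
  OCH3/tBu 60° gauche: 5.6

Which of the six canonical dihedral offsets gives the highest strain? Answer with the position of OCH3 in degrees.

0°

OCH3 at 0° is eclipsed. tBu at 0° is eclipsed with OCH3 at 0° (15.3); SH at 120° is eclipsed with H at 120° (7.3); H at 240° is eclipsed with H at 240° (4.2). Total 26.8 kJ/mol.
OCH3 at 60° is staggered. tBu at 0° is gauche with OCH3 at 60° (5.6); SH at 120° is gauche with OCH3 at 60° (3.4). Total 9.0 kJ/mol.
OCH3 at 120° is eclipsed. tBu at 0° is eclipsed with H at 0° (10.2); SH at 120° is eclipsed with OCH3 at 120° (10.4); H at 240° is eclipsed with H at 240° (4.2). Total 24.8 kJ/mol.
OCH3 at 180° is staggered. SH at 120° is gauche with OCH3 at 180° (3.4). Total 3.4 kJ/mol.
OCH3 at 240° is eclipsed. tBu at 0° is eclipsed with H at 0° (10.2); SH at 120° is eclipsed with H at 120° (7.3); H at 240° is eclipsed with OCH3 at 240° (5.4). Total 22.9 kJ/mol.
OCH3 at 300° is staggered. tBu at 0° is gauche with OCH3 at 300° (5.6). Total 5.6 kJ/mol.
The maximum (26.8 kJ/mol) occurs with OCH3 at 0°.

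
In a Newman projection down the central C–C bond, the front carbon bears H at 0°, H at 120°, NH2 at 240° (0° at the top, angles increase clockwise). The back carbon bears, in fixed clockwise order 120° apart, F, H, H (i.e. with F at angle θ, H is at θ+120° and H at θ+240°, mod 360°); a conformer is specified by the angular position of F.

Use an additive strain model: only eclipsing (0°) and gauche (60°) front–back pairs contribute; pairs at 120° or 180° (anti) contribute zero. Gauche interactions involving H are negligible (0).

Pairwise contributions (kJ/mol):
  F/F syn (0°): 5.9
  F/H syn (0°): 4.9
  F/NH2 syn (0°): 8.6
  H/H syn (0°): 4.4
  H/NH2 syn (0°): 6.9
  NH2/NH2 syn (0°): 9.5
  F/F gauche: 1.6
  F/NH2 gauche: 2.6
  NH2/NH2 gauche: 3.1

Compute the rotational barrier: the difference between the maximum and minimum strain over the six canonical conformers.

17.4 kJ/mol

F at 0° (eclipsed): H–F eclipsed, H–H eclipsed, NH2–H eclipsed; 4.9 + 4.4 + 6.9 = 16.2 kJ/mol.
F at 60° (staggered): no non-H gauche contacts → 0.0 kJ/mol.
F at 120° (eclipsed): H–H eclipsed, H–F eclipsed, NH2–H eclipsed; 4.4 + 4.9 + 6.9 = 16.2 kJ/mol.
F at 180° (staggered): NH2–F gauche; 2.6 = 2.6 kJ/mol.
F at 240° (eclipsed): H–H eclipsed, H–H eclipsed, NH2–F eclipsed; 4.4 + 4.4 + 8.6 = 17.4 kJ/mol.
F at 300° (staggered): NH2–F gauche; 2.6 = 2.6 kJ/mol.
Max at 240° (17.4 kJ/mol), min at 60° (0.0 kJ/mol); barrier = 17.4 kJ/mol.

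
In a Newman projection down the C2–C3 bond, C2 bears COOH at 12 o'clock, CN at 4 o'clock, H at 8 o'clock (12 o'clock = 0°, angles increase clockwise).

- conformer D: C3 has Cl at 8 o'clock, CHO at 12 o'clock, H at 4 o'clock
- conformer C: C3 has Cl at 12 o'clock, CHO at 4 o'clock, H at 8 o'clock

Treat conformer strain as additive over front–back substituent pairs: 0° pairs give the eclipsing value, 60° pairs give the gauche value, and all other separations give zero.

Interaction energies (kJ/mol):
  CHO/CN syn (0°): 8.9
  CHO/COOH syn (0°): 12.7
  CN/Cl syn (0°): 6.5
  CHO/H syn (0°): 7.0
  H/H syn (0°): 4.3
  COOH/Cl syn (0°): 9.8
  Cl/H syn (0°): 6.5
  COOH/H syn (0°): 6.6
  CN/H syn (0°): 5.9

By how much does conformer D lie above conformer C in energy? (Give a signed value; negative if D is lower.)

D (eclipsed): COOH(0°)/CHO(0°) eclipsed 12.7; CN(120°)/H(120°) eclipsed 5.9; H(240°)/Cl(240°) eclipsed 6.5 → 25.1 kJ/mol.
C (eclipsed): COOH(0°)/Cl(0°) eclipsed 9.8; CN(120°)/CHO(120°) eclipsed 8.9; H(240°)/H(240°) eclipsed 4.3 → 23.0 kJ/mol.
E(D) − E(C) = 25.1 − 23.0 = +2.1 kJ/mol.

+2.1 kJ/mol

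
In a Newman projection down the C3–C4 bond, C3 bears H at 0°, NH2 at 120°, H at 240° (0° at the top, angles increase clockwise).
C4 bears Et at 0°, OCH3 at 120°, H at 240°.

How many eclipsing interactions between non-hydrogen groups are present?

Non-H eclipsing pairs: NH2(120°)/OCH3(120°) — 1 interaction.

1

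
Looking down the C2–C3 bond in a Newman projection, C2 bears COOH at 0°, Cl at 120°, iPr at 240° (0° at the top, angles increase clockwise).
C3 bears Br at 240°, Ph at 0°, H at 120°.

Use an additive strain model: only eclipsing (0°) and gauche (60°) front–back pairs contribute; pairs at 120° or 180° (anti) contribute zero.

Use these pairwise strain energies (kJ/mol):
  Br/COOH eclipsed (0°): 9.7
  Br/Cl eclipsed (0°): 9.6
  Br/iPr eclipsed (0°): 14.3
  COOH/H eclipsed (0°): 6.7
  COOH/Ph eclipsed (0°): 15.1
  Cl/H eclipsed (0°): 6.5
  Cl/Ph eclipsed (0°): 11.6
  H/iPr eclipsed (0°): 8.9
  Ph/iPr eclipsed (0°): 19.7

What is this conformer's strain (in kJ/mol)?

35.9 kJ/mol

This conformer is eclipsed. COOH at 0° is eclipsed with Ph at 0° (15.1); Cl at 120° is eclipsed with H at 120° (6.5); iPr at 240° is eclipsed with Br at 240° (14.3). Total 35.9 kJ/mol.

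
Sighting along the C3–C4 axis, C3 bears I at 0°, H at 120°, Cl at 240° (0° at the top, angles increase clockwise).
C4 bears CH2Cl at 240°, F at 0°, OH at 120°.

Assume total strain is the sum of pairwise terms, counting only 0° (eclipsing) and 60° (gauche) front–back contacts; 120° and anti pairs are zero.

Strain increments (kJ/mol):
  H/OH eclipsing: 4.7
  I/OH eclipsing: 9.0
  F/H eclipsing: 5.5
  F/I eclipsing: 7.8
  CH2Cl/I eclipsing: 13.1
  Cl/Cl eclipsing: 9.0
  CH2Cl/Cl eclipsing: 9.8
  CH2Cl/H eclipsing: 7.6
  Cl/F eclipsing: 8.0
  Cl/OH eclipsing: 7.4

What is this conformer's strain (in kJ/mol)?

22.3 kJ/mol

This conformer is eclipsed. I at 0° is eclipsed with F at 0° (7.8); H at 120° is eclipsed with OH at 120° (4.7); Cl at 240° is eclipsed with CH2Cl at 240° (9.8). Total 22.3 kJ/mol.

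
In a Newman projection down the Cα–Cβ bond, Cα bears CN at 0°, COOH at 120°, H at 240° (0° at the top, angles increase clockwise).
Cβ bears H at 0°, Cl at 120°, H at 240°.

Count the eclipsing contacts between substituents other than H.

1

Non-H eclipsing pairs: COOH(120°)/Cl(120°) — 1 interaction.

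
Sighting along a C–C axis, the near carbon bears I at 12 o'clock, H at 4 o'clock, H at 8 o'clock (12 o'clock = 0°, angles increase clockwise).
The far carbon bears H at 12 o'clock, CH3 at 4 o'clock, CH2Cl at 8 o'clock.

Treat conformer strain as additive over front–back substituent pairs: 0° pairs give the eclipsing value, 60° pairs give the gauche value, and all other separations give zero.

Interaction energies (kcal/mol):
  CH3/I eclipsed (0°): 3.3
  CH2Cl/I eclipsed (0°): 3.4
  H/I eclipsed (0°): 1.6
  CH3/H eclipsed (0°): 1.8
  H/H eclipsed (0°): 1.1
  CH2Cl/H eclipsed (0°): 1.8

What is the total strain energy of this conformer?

This conformer is eclipsed. I at 0° is eclipsed with H at 0° (1.6); H at 120° is eclipsed with CH3 at 120° (1.8); H at 240° is eclipsed with CH2Cl at 240° (1.8). Total 5.2 kcal/mol.

5.2 kcal/mol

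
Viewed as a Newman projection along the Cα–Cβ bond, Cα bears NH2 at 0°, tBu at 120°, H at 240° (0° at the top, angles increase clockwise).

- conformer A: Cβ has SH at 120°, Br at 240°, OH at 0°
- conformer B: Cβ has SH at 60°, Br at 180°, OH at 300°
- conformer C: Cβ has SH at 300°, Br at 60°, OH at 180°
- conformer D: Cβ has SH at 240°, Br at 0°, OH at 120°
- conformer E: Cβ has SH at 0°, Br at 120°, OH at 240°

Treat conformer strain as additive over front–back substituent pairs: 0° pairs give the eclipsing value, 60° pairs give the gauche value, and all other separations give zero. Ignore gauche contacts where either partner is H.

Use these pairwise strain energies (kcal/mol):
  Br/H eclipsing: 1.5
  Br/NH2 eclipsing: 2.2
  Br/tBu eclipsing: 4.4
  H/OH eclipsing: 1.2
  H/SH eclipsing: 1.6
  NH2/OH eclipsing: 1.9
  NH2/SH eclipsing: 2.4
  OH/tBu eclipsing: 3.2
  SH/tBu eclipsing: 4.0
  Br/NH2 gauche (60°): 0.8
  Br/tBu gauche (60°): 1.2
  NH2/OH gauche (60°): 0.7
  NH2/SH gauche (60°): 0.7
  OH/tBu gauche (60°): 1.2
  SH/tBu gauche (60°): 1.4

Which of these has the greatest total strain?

A is eclipsed. NH2 at 0° is eclipsed with OH at 0° (1.9); tBu at 120° is eclipsed with SH at 120° (4.0); H at 240° is eclipsed with Br at 240° (1.5). Total 7.4 kcal/mol.
B is staggered. NH2 at 0° is gauche with SH at 60° (0.7); NH2 at 0° is gauche with OH at 300° (0.7); tBu at 120° is gauche with SH at 60° (1.4); tBu at 120° is gauche with Br at 180° (1.2). Total 4.0 kcal/mol.
C is staggered. NH2 at 0° is gauche with SH at 300° (0.7); NH2 at 0° is gauche with Br at 60° (0.8); tBu at 120° is gauche with Br at 60° (1.2); tBu at 120° is gauche with OH at 180° (1.2). Total 3.9 kcal/mol.
D is eclipsed. NH2 at 0° is eclipsed with Br at 0° (2.2); tBu at 120° is eclipsed with OH at 120° (3.2); H at 240° is eclipsed with SH at 240° (1.6). Total 7.0 kcal/mol.
E is eclipsed. NH2 at 0° is eclipsed with SH at 0° (2.4); tBu at 120° is eclipsed with Br at 120° (4.4); H at 240° is eclipsed with OH at 240° (1.2). Total 8.0 kcal/mol.
E has the highest total (8.0 kcal/mol).

E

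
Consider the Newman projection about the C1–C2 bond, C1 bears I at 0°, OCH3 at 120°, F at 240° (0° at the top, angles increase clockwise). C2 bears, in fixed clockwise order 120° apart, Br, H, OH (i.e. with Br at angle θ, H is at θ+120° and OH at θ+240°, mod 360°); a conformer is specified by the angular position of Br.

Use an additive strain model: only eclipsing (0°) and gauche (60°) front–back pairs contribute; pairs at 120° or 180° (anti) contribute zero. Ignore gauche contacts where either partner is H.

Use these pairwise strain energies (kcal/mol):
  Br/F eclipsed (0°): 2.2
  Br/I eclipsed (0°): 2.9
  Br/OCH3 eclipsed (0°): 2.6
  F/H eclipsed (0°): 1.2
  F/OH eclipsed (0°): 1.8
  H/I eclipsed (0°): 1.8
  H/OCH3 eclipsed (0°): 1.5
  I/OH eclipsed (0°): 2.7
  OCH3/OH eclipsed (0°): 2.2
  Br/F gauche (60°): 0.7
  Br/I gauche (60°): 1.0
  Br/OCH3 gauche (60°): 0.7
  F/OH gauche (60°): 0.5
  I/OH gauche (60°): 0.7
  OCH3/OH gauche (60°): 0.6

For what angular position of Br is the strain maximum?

120°

Br at 0° (eclipsed): I–Br eclipsed, OCH3–H eclipsed, F–OH eclipsed; 2.9 + 1.5 + 1.8 = 6.2 kcal/mol.
Br at 60° (staggered): I–Br gauche, I–OH gauche, OCH3–Br gauche, F–OH gauche; 1.0 + 0.7 + 0.7 + 0.5 = 2.9 kcal/mol.
Br at 120° (eclipsed): I–OH eclipsed, OCH3–Br eclipsed, F–H eclipsed; 2.7 + 2.6 + 1.2 = 6.5 kcal/mol.
Br at 180° (staggered): I–OH gauche, OCH3–Br gauche, OCH3–OH gauche, F–Br gauche; 0.7 + 0.7 + 0.6 + 0.7 = 2.7 kcal/mol.
Br at 240° (eclipsed): I–H eclipsed, OCH3–OH eclipsed, F–Br eclipsed; 1.8 + 2.2 + 2.2 = 6.2 kcal/mol.
Br at 300° (staggered): I–Br gauche, OCH3–OH gauche, F–Br gauche, F–OH gauche; 1.0 + 0.6 + 0.7 + 0.5 = 2.8 kcal/mol.
The maximum (6.5 kcal/mol) occurs with Br at 120°.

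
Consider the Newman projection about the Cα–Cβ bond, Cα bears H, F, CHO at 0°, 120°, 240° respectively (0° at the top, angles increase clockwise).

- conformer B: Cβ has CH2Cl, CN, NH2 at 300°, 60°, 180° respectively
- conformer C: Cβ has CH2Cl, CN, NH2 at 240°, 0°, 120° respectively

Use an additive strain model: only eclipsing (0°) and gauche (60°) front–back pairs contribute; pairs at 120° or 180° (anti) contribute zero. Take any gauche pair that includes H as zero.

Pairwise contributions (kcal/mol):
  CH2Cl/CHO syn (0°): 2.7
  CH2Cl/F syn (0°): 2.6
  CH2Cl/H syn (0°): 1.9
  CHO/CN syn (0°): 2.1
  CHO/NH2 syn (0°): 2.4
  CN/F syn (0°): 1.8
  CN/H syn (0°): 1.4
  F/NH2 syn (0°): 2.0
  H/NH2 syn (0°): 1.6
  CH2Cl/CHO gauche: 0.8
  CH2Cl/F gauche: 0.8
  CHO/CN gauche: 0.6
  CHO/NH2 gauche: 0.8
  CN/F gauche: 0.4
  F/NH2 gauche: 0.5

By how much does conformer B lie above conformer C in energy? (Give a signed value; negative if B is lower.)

B (staggered): F–CN gauche, F–NH2 gauche, CHO–CH2Cl gauche, CHO–NH2 gauche; 0.4 + 0.5 + 0.8 + 0.8 = 2.5 kcal/mol.
C (eclipsed): H–CN eclipsed, F–NH2 eclipsed, CHO–CH2Cl eclipsed; 1.4 + 2.0 + 2.7 = 6.1 kcal/mol.
E(B) − E(C) = 2.5 − 6.1 = -3.6 kcal/mol.

-3.6 kcal/mol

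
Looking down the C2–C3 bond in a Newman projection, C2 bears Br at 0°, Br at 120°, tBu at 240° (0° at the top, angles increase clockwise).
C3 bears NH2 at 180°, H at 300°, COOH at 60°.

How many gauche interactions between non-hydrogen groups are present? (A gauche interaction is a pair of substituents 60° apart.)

4

Non-H gauche pairs: Br(0°)/COOH(60°); Br(120°)/NH2(180°); Br(120°)/COOH(60°); tBu(240°)/NH2(180°) — 4 interactions.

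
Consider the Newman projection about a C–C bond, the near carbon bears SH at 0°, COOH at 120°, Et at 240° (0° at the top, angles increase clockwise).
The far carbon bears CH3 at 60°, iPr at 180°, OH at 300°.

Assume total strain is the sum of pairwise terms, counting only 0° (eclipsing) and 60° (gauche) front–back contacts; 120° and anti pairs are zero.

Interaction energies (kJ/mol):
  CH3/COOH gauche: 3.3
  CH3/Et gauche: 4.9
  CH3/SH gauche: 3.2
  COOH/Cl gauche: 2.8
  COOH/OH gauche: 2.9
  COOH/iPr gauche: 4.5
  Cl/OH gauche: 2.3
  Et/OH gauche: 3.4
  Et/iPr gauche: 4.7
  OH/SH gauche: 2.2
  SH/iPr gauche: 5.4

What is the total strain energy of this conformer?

This conformer (staggered): SH(0°)/CH3(60°) gauche 3.2; SH(0°)/OH(300°) gauche 2.2; COOH(120°)/CH3(60°) gauche 3.3; COOH(120°)/iPr(180°) gauche 4.5; Et(240°)/iPr(180°) gauche 4.7; Et(240°)/OH(300°) gauche 3.4 → 21.3 kJ/mol.

21.3 kJ/mol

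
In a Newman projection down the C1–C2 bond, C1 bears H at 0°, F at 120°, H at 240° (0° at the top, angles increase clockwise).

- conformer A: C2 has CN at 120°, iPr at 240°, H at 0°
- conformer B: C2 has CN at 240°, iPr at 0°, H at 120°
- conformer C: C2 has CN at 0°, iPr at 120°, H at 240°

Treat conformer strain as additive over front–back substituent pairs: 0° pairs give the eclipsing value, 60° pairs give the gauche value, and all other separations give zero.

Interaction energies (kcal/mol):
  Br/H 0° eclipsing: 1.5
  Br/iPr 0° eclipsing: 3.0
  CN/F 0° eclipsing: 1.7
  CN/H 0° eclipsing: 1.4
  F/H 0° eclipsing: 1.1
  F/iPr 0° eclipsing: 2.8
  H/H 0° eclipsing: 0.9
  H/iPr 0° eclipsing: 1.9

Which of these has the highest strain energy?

C

A is eclipsed. H at 0° is eclipsed with H at 0° (0.9); F at 120° is eclipsed with CN at 120° (1.7); H at 240° is eclipsed with iPr at 240° (1.9). Total 4.5 kcal/mol.
B is eclipsed. H at 0° is eclipsed with iPr at 0° (1.9); F at 120° is eclipsed with H at 120° (1.1); H at 240° is eclipsed with CN at 240° (1.4). Total 4.4 kcal/mol.
C is eclipsed. H at 0° is eclipsed with CN at 0° (1.4); F at 120° is eclipsed with iPr at 120° (2.8); H at 240° is eclipsed with H at 240° (0.9). Total 5.1 kcal/mol.
C has the highest total (5.1 kcal/mol).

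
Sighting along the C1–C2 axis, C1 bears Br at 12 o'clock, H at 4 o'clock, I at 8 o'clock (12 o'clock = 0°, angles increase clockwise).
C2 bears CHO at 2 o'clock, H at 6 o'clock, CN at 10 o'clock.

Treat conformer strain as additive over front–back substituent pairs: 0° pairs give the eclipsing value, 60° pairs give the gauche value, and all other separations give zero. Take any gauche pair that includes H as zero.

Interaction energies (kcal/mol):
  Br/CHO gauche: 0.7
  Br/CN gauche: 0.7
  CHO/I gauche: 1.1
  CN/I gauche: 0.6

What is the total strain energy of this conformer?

This conformer is staggered. Br at 0° is gauche with CHO at 60° (0.7); Br at 0° is gauche with CN at 300° (0.7); I at 240° is gauche with CN at 300° (0.6). Total 2.0 kcal/mol.

2.0 kcal/mol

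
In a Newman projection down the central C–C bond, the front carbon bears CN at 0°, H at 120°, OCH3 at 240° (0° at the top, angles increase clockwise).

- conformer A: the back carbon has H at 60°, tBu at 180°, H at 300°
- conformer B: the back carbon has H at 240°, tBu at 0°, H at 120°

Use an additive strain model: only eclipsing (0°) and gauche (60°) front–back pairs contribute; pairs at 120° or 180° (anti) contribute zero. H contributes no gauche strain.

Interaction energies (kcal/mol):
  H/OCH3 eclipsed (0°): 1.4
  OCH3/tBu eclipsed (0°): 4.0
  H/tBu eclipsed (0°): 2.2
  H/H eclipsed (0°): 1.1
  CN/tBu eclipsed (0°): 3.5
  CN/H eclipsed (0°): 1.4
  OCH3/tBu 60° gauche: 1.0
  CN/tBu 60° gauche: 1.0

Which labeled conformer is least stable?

A (staggered): OCH3–tBu gauche; 1.0 = 1.0 kcal/mol.
B (eclipsed): CN–tBu eclipsed, H–H eclipsed, OCH3–H eclipsed; 3.5 + 1.1 + 1.4 = 6.0 kcal/mol.
B has the highest total (6.0 kcal/mol).

B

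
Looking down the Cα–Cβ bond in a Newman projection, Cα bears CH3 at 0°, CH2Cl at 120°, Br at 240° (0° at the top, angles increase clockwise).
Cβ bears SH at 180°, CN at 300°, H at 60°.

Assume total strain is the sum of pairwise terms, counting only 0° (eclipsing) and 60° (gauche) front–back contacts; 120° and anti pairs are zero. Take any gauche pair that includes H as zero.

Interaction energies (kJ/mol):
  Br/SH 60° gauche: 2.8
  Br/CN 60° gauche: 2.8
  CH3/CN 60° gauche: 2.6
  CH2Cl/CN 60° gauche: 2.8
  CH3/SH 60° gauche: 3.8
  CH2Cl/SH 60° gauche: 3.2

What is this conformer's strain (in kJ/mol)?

11.4 kJ/mol

This conformer is staggered. CH3 at 0° is gauche with CN at 300° (2.6); CH2Cl at 120° is gauche with SH at 180° (3.2); Br at 240° is gauche with SH at 180° (2.8); Br at 240° is gauche with CN at 300° (2.8). Total 11.4 kJ/mol.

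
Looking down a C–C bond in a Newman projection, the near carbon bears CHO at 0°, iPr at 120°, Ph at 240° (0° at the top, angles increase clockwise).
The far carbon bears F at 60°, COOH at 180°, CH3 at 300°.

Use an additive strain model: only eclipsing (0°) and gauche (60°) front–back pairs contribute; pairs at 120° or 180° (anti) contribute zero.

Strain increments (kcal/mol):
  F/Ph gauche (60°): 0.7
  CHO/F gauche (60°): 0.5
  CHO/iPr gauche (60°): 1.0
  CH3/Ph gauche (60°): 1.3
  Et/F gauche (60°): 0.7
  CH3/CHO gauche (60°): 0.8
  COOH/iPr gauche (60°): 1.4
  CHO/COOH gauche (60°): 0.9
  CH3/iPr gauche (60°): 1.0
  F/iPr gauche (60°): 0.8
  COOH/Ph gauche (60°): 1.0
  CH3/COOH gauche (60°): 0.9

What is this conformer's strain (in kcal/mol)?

5.8 kcal/mol

This conformer is staggered. CHO at 0° is gauche with F at 60° (0.5); CHO at 0° is gauche with CH3 at 300° (0.8); iPr at 120° is gauche with F at 60° (0.8); iPr at 120° is gauche with COOH at 180° (1.4); Ph at 240° is gauche with COOH at 180° (1.0); Ph at 240° is gauche with CH3 at 300° (1.3). Total 5.8 kcal/mol.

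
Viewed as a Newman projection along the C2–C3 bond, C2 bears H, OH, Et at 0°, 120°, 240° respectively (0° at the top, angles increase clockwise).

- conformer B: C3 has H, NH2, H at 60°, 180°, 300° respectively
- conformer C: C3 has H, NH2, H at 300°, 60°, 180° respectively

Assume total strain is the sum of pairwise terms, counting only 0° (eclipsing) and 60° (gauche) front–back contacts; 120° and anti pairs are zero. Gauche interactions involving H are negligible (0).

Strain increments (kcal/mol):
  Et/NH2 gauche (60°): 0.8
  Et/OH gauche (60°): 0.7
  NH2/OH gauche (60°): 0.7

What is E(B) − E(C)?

B (staggered): OH–NH2 gauche, Et–NH2 gauche; 0.7 + 0.8 = 1.5 kcal/mol.
C (staggered): OH–NH2 gauche; 0.7 = 0.7 kcal/mol.
E(B) − E(C) = 1.5 − 0.7 = +0.8 kcal/mol.

+0.8 kcal/mol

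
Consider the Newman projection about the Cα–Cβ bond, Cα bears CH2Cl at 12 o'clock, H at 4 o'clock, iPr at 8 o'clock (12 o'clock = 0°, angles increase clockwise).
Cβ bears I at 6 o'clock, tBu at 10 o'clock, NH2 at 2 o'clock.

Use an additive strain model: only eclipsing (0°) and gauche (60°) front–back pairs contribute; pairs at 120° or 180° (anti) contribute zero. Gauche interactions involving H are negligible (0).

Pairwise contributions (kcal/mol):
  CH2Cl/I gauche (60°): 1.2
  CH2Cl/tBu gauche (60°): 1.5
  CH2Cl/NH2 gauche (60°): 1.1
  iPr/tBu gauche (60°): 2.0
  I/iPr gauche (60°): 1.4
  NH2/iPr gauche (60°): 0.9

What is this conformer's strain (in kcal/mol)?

This conformer is staggered. CH2Cl at 0° is gauche with tBu at 300° (1.5); CH2Cl at 0° is gauche with NH2 at 60° (1.1); iPr at 240° is gauche with I at 180° (1.4); iPr at 240° is gauche with tBu at 300° (2.0). Total 6.0 kcal/mol.

6.0 kcal/mol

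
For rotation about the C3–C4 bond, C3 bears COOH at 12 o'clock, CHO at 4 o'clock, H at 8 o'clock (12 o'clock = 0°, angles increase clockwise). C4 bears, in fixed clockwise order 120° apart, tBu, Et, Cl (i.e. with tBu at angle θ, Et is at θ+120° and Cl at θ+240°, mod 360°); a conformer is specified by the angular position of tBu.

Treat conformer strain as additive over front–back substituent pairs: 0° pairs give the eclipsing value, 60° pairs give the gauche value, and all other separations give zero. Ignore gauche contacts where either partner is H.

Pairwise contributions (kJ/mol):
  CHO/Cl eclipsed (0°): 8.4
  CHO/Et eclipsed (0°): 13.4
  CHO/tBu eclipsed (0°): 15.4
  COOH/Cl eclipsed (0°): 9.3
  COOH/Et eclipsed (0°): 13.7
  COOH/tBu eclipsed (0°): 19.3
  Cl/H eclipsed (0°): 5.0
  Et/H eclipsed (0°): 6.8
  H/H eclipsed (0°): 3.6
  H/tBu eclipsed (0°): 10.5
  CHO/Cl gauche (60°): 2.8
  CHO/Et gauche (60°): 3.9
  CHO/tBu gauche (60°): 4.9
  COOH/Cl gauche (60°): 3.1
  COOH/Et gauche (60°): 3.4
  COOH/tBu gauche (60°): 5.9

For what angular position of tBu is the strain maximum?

0°

tBu at 0° (eclipsed): COOH(0°)/tBu(0°) eclipsed 19.3; CHO(120°)/Et(120°) eclipsed 13.4; H(240°)/Cl(240°) eclipsed 5.0 → 37.7 kJ/mol.
tBu at 60° (staggered): COOH(0°)/tBu(60°) gauche 5.9; COOH(0°)/Cl(300°) gauche 3.1; CHO(120°)/tBu(60°) gauche 4.9; CHO(120°)/Et(180°) gauche 3.9 → 17.8 kJ/mol.
tBu at 120° (eclipsed): COOH(0°)/Cl(0°) eclipsed 9.3; CHO(120°)/tBu(120°) eclipsed 15.4; H(240°)/Et(240°) eclipsed 6.8 → 31.5 kJ/mol.
tBu at 180° (staggered): COOH(0°)/Et(300°) gauche 3.4; COOH(0°)/Cl(60°) gauche 3.1; CHO(120°)/tBu(180°) gauche 4.9; CHO(120°)/Cl(60°) gauche 2.8 → 14.2 kJ/mol.
tBu at 240° (eclipsed): COOH(0°)/Et(0°) eclipsed 13.7; CHO(120°)/Cl(120°) eclipsed 8.4; H(240°)/tBu(240°) eclipsed 10.5 → 32.6 kJ/mol.
tBu at 300° (staggered): COOH(0°)/tBu(300°) gauche 5.9; COOH(0°)/Et(60°) gauche 3.4; CHO(120°)/Et(60°) gauche 3.9; CHO(120°)/Cl(180°) gauche 2.8 → 16.0 kJ/mol.
The maximum (37.7 kJ/mol) occurs with tBu at 0°.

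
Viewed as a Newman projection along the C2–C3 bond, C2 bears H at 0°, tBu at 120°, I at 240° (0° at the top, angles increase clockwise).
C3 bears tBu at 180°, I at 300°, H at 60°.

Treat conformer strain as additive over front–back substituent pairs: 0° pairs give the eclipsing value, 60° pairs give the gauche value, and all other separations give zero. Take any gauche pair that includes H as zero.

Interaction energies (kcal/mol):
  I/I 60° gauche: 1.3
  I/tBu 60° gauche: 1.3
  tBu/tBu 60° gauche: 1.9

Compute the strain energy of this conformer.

4.5 kcal/mol

This conformer (staggered): tBu(120°)/tBu(180°) gauche 1.9; I(240°)/tBu(180°) gauche 1.3; I(240°)/I(300°) gauche 1.3 → 4.5 kcal/mol.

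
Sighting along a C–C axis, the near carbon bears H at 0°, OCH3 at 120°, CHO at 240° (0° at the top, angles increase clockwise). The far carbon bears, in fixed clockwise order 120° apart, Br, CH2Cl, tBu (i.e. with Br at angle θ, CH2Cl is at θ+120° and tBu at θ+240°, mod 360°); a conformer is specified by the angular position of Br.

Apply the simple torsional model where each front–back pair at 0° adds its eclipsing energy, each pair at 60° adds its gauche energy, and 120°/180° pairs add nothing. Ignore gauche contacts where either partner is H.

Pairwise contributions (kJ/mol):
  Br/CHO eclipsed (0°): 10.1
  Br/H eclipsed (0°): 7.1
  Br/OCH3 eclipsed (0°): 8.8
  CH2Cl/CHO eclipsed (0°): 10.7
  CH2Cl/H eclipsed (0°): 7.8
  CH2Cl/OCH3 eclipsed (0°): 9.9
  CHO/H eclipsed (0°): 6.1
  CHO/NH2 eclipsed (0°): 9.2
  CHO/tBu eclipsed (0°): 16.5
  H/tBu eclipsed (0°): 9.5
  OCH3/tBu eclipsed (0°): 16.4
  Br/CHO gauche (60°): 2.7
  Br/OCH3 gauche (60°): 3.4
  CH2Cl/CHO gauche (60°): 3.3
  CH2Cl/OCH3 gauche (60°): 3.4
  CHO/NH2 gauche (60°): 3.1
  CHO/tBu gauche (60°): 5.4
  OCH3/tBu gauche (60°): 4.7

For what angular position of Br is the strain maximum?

240°

Br at 0° (eclipsed): H–Br eclipsed, OCH3–CH2Cl eclipsed, CHO–tBu eclipsed; 7.1 + 9.9 + 16.5 = 33.5 kJ/mol.
Br at 60° (staggered): OCH3–Br gauche, OCH3–CH2Cl gauche, CHO–CH2Cl gauche, CHO–tBu gauche; 3.4 + 3.4 + 3.3 + 5.4 = 15.5 kJ/mol.
Br at 120° (eclipsed): H–tBu eclipsed, OCH3–Br eclipsed, CHO–CH2Cl eclipsed; 9.5 + 8.8 + 10.7 = 29.0 kJ/mol.
Br at 180° (staggered): OCH3–Br gauche, OCH3–tBu gauche, CHO–Br gauche, CHO–CH2Cl gauche; 3.4 + 4.7 + 2.7 + 3.3 = 14.1 kJ/mol.
Br at 240° (eclipsed): H–CH2Cl eclipsed, OCH3–tBu eclipsed, CHO–Br eclipsed; 7.8 + 16.4 + 10.1 = 34.3 kJ/mol.
Br at 300° (staggered): OCH3–CH2Cl gauche, OCH3–tBu gauche, CHO–Br gauche, CHO–tBu gauche; 3.4 + 4.7 + 2.7 + 5.4 = 16.2 kJ/mol.
The maximum (34.3 kJ/mol) occurs with Br at 240°.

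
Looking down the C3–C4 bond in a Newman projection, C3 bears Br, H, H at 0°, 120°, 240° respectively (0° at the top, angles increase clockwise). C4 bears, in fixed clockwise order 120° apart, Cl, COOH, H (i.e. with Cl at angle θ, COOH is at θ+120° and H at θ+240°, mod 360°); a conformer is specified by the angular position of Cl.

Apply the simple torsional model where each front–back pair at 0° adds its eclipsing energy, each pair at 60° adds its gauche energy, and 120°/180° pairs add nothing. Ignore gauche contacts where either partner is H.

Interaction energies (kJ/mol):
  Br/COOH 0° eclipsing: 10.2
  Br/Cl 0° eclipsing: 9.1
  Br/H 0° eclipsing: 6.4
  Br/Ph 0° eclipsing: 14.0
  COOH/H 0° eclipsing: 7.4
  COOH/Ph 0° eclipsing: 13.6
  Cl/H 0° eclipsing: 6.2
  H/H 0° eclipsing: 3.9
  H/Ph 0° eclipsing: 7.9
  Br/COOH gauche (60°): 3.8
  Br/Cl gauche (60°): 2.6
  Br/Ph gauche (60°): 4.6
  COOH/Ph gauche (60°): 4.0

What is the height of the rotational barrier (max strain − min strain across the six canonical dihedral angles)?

Cl at 0° (eclipsed): Br–Cl eclipsed, H–COOH eclipsed, H–H eclipsed; 9.1 + 7.4 + 3.9 = 20.4 kJ/mol.
Cl at 60° (staggered): Br–Cl gauche; 2.6 = 2.6 kJ/mol.
Cl at 120° (eclipsed): Br–H eclipsed, H–Cl eclipsed, H–COOH eclipsed; 6.4 + 6.2 + 7.4 = 20.0 kJ/mol.
Cl at 180° (staggered): Br–COOH gauche; 3.8 = 3.8 kJ/mol.
Cl at 240° (eclipsed): Br–COOH eclipsed, H–H eclipsed, H–Cl eclipsed; 10.2 + 3.9 + 6.2 = 20.3 kJ/mol.
Cl at 300° (staggered): Br–Cl gauche, Br–COOH gauche; 2.6 + 3.8 = 6.4 kJ/mol.
Max at 0° (20.4 kJ/mol), min at 60° (2.6 kJ/mol); barrier = 17.8 kJ/mol.

17.8 kJ/mol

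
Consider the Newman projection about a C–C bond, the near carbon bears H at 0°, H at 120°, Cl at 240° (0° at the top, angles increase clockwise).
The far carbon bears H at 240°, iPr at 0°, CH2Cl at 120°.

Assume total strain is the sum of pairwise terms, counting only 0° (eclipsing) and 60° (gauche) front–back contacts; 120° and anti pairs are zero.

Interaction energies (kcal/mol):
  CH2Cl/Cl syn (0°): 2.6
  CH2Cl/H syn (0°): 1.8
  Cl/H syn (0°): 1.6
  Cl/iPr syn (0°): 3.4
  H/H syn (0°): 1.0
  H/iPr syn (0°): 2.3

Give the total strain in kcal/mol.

5.7 kcal/mol

This conformer (eclipsed): H–iPr eclipsed, H–CH2Cl eclipsed, Cl–H eclipsed; 2.3 + 1.8 + 1.6 = 5.7 kcal/mol.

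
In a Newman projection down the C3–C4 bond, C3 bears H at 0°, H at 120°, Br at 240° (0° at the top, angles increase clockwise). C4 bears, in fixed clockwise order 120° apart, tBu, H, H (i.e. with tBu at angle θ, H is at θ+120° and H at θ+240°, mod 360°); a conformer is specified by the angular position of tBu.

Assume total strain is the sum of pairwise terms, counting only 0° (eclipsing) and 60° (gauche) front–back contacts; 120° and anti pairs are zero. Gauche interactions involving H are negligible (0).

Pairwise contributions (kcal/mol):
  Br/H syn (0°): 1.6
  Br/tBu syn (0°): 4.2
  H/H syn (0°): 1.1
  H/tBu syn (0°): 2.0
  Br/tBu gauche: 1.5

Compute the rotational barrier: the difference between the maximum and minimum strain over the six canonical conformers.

6.4 kcal/mol

tBu at 0° (eclipsed): H–tBu eclipsed, H–H eclipsed, Br–H eclipsed; 2.0 + 1.1 + 1.6 = 4.7 kcal/mol.
tBu at 60° (staggered): no non-H gauche contacts → 0.0 kcal/mol.
tBu at 120° (eclipsed): H–H eclipsed, H–tBu eclipsed, Br–H eclipsed; 1.1 + 2.0 + 1.6 = 4.7 kcal/mol.
tBu at 180° (staggered): Br–tBu gauche; 1.5 = 1.5 kcal/mol.
tBu at 240° (eclipsed): H–H eclipsed, H–H eclipsed, Br–tBu eclipsed; 1.1 + 1.1 + 4.2 = 6.4 kcal/mol.
tBu at 300° (staggered): Br–tBu gauche; 1.5 = 1.5 kcal/mol.
Max at 240° (6.4 kcal/mol), min at 60° (0.0 kcal/mol); barrier = 6.4 kcal/mol.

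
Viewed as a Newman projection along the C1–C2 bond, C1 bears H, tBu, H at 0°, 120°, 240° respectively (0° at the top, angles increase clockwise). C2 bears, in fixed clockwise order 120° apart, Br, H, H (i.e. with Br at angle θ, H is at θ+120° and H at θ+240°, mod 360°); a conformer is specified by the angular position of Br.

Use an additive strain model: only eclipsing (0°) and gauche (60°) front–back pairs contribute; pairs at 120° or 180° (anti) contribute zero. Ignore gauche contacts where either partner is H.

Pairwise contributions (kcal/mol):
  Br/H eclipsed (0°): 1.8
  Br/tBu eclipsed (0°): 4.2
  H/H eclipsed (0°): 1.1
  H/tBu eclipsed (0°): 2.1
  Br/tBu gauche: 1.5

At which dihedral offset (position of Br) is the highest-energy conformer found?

120°

Br at 0° is eclipsed. H at 0° is eclipsed with Br at 0° (1.8); tBu at 120° is eclipsed with H at 120° (2.1); H at 240° is eclipsed with H at 240° (1.1). Total 5.0 kcal/mol.
Br at 60° is staggered. tBu at 120° is gauche with Br at 60° (1.5). Total 1.5 kcal/mol.
Br at 120° is eclipsed. H at 0° is eclipsed with H at 0° (1.1); tBu at 120° is eclipsed with Br at 120° (4.2); H at 240° is eclipsed with H at 240° (1.1). Total 6.4 kcal/mol.
Br at 180° is staggered. tBu at 120° is gauche with Br at 180° (1.5). Total 1.5 kcal/mol.
Br at 240° is eclipsed. H at 0° is eclipsed with H at 0° (1.1); tBu at 120° is eclipsed with H at 120° (2.1); H at 240° is eclipsed with Br at 240° (1.8). Total 5.0 kcal/mol.
Br at 300° (staggered): no non-H gauche contacts → 0.0 kcal/mol.
The maximum (6.4 kcal/mol) occurs with Br at 120°.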